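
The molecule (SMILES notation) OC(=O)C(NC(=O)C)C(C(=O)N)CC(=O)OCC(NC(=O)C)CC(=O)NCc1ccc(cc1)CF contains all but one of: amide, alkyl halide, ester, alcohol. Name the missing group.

alcohol

alkyl halide: present (CH2F — halogen on an sp³ carbon → alkyl halide).
amide: present (CH(NHCOCH3) — pendant –NHC(=O)CH3: N bonded to a carbonyl → amide (not amine)).
ester: present (CH2COOCH2 — –C(=O)–O–C with C on the carbonyl side → ester).
alcohol: absent. In HOOC, the –OH sits on a carbonyl carbon, making it part of a carboxylic acid, not an alcohol.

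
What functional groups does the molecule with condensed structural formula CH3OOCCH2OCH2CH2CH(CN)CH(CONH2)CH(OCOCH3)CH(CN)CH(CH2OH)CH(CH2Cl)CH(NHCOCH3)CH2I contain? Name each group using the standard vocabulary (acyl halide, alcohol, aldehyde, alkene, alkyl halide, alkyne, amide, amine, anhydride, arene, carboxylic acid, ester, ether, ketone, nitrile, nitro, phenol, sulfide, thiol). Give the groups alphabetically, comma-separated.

CH3O–C(=O)–: carbonyl C bonded to C and to –OCH3 → ester (not ketone + ether).
C–O–C with sp³ carbons on both sides and no adjacent C=O → ether.
pendant –C≡N: nitrile.
pendant –CONH2: carbonyl C bonded to C and N → amide.
pendant –OC(=O)CH3: an acyloxy group → ester.
pendant –C≡N: nitrile.
pendant –CH2OH on an sp³ backbone C → alcohol.
pendant –CH2X: halogen on sp³ carbon → alkyl halide.
pendant –NHC(=O)CH3: N bonded to a carbonyl → amide (not amine).
halogen on an sp³ carbon → alkyl halide.

alcohol, alkyl halide, amide, ester, ether, nitrile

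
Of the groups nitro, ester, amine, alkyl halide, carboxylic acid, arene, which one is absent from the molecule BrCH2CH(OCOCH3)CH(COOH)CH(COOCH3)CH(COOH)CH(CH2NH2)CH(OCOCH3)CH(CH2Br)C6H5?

nitro

alkyl halide: present (BrCH2 — halogen on an sp³ carbon → alkyl halide).
carboxylic acid: present (CH(COOH) — pendant –COOH: carbonyl C bonded to C and –OH → carboxylic acid).
arene: present (C6H5 — –C6H5 phenyl ring → arene).
ester: present (CH(OCOCH3) — pendant –OC(=O)CH3: an acyloxy group → ester).
amine: present (CH(CH2NH2) — pendant –CH2NH2: N on sp³ C, no adjacent C=O → amine).
nitro: no segment matches this pattern.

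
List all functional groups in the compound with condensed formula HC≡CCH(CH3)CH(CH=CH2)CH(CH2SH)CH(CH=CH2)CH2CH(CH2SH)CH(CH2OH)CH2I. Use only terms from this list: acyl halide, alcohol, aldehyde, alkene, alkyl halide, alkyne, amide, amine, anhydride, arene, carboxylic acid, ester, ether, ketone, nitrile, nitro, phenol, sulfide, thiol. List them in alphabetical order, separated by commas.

alcohol, alkene, alkyl halide, alkyne, thiol

C≡C triple bond → alkyne.
pendant –CH=CH2: C=C double bond → alkene.
pendant –CH2SH → thiol.
pendant –CH=CH2: C=C double bond → alkene.
pendant –CH2SH → thiol.
pendant –CH2OH on an sp³ backbone C → alcohol.
halogen on an sp³ carbon → alkyl halide.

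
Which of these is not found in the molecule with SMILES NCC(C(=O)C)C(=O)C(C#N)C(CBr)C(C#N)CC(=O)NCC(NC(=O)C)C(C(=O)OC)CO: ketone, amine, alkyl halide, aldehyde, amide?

amide: present (CH2CONHCH2 — –C(=O)–N– linkage → amide (the N is not an amine)).
amine: present (H2NCH2 — –NH2 on an sp³ carbon with no adjacent C=O → amine).
ketone: present (CH(COCH3) — pendant –COCH3: carbonyl C bonded to two carbons → ketone).
alkyl halide: present (CH(CH2Br) — pendant –CH2X: halogen on sp³ carbon → alkyl halide).
aldehyde: absent. In each of CH(COCH3) and CO, the carbonyl carbon is bonded to two carbons, so it is a ketone, not an aldehyde.

aldehyde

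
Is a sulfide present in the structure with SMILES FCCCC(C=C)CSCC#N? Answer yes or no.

yes

halogen on an sp³ carbon → alkyl halide.
pendant –CH=CH2: C=C double bond → alkene.
C–S–C linkage → sulfide (thioether).
–C≡N: carbon triple-bonded to nitrogen → nitrile.
The CH2SCH2 segment supplies the sulfide: C–S–C linkage → sulfide (thioether).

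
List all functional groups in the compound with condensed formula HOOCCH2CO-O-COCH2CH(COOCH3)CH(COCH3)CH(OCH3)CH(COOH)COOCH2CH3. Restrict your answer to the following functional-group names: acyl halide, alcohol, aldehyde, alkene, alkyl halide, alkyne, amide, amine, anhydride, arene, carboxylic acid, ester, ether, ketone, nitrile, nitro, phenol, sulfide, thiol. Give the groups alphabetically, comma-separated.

Working along the chain:
  HOOC: –COOH: carbonyl C bonded to –OH and C → carboxylic acid (the –OH is not a separate alcohol).
  CH2CO-O-COCH2: two acyl groups sharing one oxygen, –C(=O)–O–C(=O)– → anhydride.
  CH(COOCH3): pendant –COOCH3: carbonyl C bonded to C and –OCH3 → ester.
  CH(COCH3): pendant –COCH3: carbonyl C bonded to two carbons → ketone.
  CH(OCH3): pendant –OCH3: C–O–C with sp³ C, no adjacent C=O → ether.
  CH(COOH): pendant –COOH: carbonyl C bonded to C and –OH → carboxylic acid.
  COOCH2CH3: –C(=O)OCH2CH3: carbonyl C bonded to C and to –OEt → ester.

anhydride, carboxylic acid, ester, ether, ketone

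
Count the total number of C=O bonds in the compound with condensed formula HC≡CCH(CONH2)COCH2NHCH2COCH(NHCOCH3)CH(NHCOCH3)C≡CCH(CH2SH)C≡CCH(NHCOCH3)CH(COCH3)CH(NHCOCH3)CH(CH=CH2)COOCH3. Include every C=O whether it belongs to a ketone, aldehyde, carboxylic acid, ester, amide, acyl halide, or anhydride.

9

CH(CONH2): amide, 1 C=O (running total 1).
CO: ketone, 1 C=O (running total 2).
CO: ketone, 1 C=O (running total 3).
CH(NHCOCH3): amide, 1 C=O (running total 4).
CH(NHCOCH3): amide, 1 C=O (running total 5).
CH(NHCOCH3): amide, 1 C=O (running total 6).
CH(COCH3): ketone, 1 C=O (running total 7).
CH(NHCOCH3): amide, 1 C=O (running total 8).
COOCH3: ester, 1 C=O (running total 9).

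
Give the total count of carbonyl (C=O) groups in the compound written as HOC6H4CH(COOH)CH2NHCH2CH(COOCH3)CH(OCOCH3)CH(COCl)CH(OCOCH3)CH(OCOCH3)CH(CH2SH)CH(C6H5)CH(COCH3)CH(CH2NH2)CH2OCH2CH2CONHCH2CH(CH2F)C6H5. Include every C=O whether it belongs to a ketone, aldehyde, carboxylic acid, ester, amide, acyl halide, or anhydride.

8

CH(COOH): carboxylic acid, 1 C=O (running total 1).
CH(COOCH3): ester, 1 C=O (running total 2).
CH(OCOCH3): ester, 1 C=O (running total 3).
CH(COCl): acyl halide, 1 C=O (running total 4).
CH(OCOCH3): ester, 1 C=O (running total 5).
CH(OCOCH3): ester, 1 C=O (running total 6).
CH(COCH3): ketone, 1 C=O (running total 7).
CH2CONHCH2: amide, 1 C=O (running total 8).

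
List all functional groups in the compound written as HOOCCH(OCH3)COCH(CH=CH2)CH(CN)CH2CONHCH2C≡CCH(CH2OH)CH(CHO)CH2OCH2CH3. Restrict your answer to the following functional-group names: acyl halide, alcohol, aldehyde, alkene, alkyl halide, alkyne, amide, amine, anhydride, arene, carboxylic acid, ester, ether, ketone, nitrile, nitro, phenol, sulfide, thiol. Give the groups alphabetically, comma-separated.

alcohol, aldehyde, alkene, alkyne, amide, carboxylic acid, ether, ketone, nitrile

Taking each segment in turn:
  HOOC: –COOH: carbonyl C bonded to –OH and C → carboxylic acid (the –OH is not a separate alcohol).
  CH(OCH3): pendant –OCH3: C–O–C with sp³ C, no adjacent C=O → ether.
  CO: –C(=O)– with carbon on both sides → ketone.
  CH(CH=CH2): pendant –CH=CH2: C=C double bond → alkene.
  CH(CN): pendant –C≡N: nitrile.
  CH2CONHCH2: –C(=O)–N– linkage → amide (the N is not an amine).
  C≡C: C≡C triple bond → alkyne.
  CH(CH2OH): pendant –CH2OH on an sp³ backbone C → alcohol.
  CH(CHO): pendant –CHO: carbonyl C bonded to C and H → aldehyde.
  CH2OCH2: C–O–C with sp³ carbons on both sides and no adjacent C=O → ether.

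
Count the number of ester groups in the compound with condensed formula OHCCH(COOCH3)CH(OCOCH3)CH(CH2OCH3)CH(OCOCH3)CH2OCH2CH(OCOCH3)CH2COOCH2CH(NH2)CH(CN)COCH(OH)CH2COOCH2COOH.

6

Reading the structure from left to right:
  OHC: terminal –CHO: carbonyl C bonded to H and C → aldehyde.
  CH(COOCH3): pendant –COOCH3: carbonyl C bonded to C and –OCH3 → ester.
  CH(OCOCH3): pendant –OC(=O)CH3: an acyloxy group → ester.
  CH(CH2OCH3): pendant –CH2OCH3: C–O–C linkage → ether.
  CH(OCOCH3): pendant –OC(=O)CH3: an acyloxy group → ester.
  CH2OCH2: C–O–C with sp³ carbons on both sides and no adjacent C=O → ether.
  CH(OCOCH3): pendant –OC(=O)CH3: an acyloxy group → ester.
  CH2COOCH2: –C(=O)–O–C with C on the carbonyl side → ester.
  CH(NH2): –NH2 on an sp³ carbon with no adjacent C=O → amine.
  CH(CN): pendant –C≡N: nitrile.
  CO: –C(=O)– with carbon on both sides → ketone.
  CH(OH): –OH on an sp³ carbon → alcohol (secondary).
  CH2COOCH2: –C(=O)–O–C with C on the carbonyl side → ester.
  COOH: –COOH: carbonyl C bonded to –OH and C → carboxylic acid (the –OH is not a separate alcohol).
Ester appears at: CH(COOCH3), CH(OCOCH3), CH(OCOCH3), CH(OCOCH3), CH2COOCH2, CH2COOCH2 → 6.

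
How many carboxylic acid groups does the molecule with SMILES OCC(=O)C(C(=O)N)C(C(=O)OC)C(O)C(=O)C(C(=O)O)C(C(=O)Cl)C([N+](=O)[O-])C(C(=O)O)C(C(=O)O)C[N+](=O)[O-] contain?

3

Reading the structure from left to right:
  HOCH2: HO– on an sp³ carbon → alcohol.
  CO: –C(=O)– with carbon on both sides → ketone.
  CH(CONH2): pendant –CONH2: carbonyl C bonded to C and N → amide.
  CH(COOCH3): pendant –COOCH3: carbonyl C bonded to C and –OCH3 → ester.
  CH(OH): –OH on an sp³ carbon → alcohol (secondary).
  CO: –C(=O)– with carbon on both sides → ketone.
  CH(COOH): pendant –COOH: carbonyl C bonded to C and –OH → carboxylic acid.
  CH(COCl): pendant –C(=O)X: carbonyl C bonded to C and halogen → acyl halide.
  CH(NO2): –NO2 on an sp³ carbon → nitro (the N=O is not a carbonyl).
  CH(COOH): pendant –COOH: carbonyl C bonded to C and –OH → carboxylic acid.
  CH(COOH): pendant –COOH: carbonyl C bonded to C and –OH → carboxylic acid.
  CH2NO2: –NO2 on carbon → nitro group.
Carboxylic acid appears at: CH(COOH), CH(COOH), CH(COOH) → 3.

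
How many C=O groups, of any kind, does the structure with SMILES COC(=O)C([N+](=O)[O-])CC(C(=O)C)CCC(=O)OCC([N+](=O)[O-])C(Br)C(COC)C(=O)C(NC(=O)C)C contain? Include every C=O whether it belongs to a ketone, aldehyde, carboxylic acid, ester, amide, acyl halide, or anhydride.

5

CH3OOC: ester, 1 C=O (running total 1).
CH(COCH3): ketone, 1 C=O (running total 2).
CH2COOCH2: ester, 1 C=O (running total 3).
CO: ketone, 1 C=O (running total 4).
CH(NHCOCH3): amide, 1 C=O (running total 5).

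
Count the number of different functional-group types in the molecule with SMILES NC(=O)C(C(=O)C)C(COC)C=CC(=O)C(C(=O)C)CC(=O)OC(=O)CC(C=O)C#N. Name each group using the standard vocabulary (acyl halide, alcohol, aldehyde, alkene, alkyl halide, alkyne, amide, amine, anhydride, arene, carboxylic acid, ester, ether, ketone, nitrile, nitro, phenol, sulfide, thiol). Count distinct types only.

–C(=O)NH2: carbonyl C bonded to C and to N → amide (the N is not a separate amine).
pendant –COCH3: carbonyl C bonded to two carbons → ketone.
pendant –CH2OCH3: C–O–C linkage → ether.
C=C double bond → alkene.
–C(=O)– with carbon on both sides → ketone.
pendant –COCH3: carbonyl C bonded to two carbons → ketone.
two acyl groups sharing one oxygen, –C(=O)–O–C(=O)– → anhydride.
pendant –CHO: carbonyl C bonded to C and H → aldehyde.
–C≡N: carbon triple-bonded to nitrogen → nitrile.
Distinct types present: aldehyde, alkene, amide, anhydride, ether, ketone, nitrile.

7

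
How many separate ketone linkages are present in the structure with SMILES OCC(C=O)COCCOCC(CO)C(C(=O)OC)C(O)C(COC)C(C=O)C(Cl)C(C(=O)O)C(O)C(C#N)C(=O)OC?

Working along the chain:
  HOCH2: HO– on an sp³ carbon → alcohol.
  CH(CHO): pendant –CHO: carbonyl C bonded to C and H → aldehyde.
  CH2OCH2: C–O–C with sp³ carbons on both sides and no adjacent C=O → ether.
  CH2OCH2: C–O–C with sp³ carbons on both sides and no adjacent C=O → ether.
  CH(CH2OH): pendant –CH2OH on an sp³ backbone C → alcohol.
  CH(COOCH3): pendant –COOCH3: carbonyl C bonded to C and –OCH3 → ester.
  CH(OH): –OH on an sp³ carbon → alcohol (secondary).
  CH(CH2OCH3): pendant –CH2OCH3: C–O–C linkage → ether.
  CH(CHO): pendant –CHO: carbonyl C bonded to C and H → aldehyde.
  CH(Cl): halogen on an sp³ carbon → alkyl halide.
  CH(COOH): pendant –COOH: carbonyl C bonded to C and –OH → carboxylic acid.
  CH(OH): –OH on an sp³ carbon → alcohol (secondary).
  CH(CN): pendant –C≡N: nitrile.
  COOCH3: –C(=O)OCH3: carbonyl C bonded to C and to –OCH3 → ester (not ketone + ether).
No segment is a ketone: CH(CHO) is aldehyde, not ketone; CH(COOCH3) is ester, not ketone; CH(CHO) is aldehyde, not ketone. → 0.

0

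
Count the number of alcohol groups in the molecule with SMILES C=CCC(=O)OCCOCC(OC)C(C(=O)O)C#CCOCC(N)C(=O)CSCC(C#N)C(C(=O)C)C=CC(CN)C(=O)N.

0

C=C double bond → alkene.
–C(=O)–O–C with C on the carbonyl side → ester.
C–O–C with sp³ carbons on both sides and no adjacent C=O → ether.
pendant –OCH3: C–O–C with sp³ C, no adjacent C=O → ether.
pendant –COOH: carbonyl C bonded to C and –OH → carboxylic acid.
C≡C triple bond → alkyne.
C–O–C with sp³ carbons on both sides and no adjacent C=O → ether.
–NH2 on an sp³ carbon with no adjacent C=O → amine.
–C(=O)– with carbon on both sides → ketone.
C–S–C linkage → sulfide (thioether).
pendant –C≡N: nitrile.
pendant –COCH3: carbonyl C bonded to two carbons → ketone.
C=C double bond → alkene.
pendant –CH2NH2: N on sp³ C, no adjacent C=O → amine.
–C(=O)NH2: carbonyl C bonded to C and to N → amide (the N is not a separate amine).
No segment is a alcohol: CH2OCH2 is ether, not alcohol; CH(OCH3) is ether, not alcohol; CH(COOH) is carboxylic acid, not alcohol. → 0.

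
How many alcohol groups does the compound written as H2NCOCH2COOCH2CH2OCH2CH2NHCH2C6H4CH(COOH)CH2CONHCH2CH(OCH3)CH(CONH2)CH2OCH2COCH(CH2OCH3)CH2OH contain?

1

–C(=O)NH2: carbonyl C bonded to C and to N → amide (the N is not a separate amine).
–C(=O)–O–C with C on the carbonyl side → ester.
C–O–C with sp³ carbons on both sides and no adjacent C=O → ether.
C–N–C with sp³ carbons and no adjacent C=O → amine (secondary).
para-disubstituted benzene ring → arene.
pendant –COOH: carbonyl C bonded to C and –OH → carboxylic acid.
–C(=O)–N– linkage → amide (the N is not an amine).
pendant –OCH3: C–O–C with sp³ C, no adjacent C=O → ether.
pendant –CONH2: carbonyl C bonded to C and N → amide.
C–O–C with sp³ carbons on both sides and no adjacent C=O → ether.
–C(=O)– with carbon on both sides → ketone.
pendant –CH2OCH3: C–O–C linkage → ether.
–OH on an sp³ carbon → alcohol.
Alcohol appears at: CH2OH → 1.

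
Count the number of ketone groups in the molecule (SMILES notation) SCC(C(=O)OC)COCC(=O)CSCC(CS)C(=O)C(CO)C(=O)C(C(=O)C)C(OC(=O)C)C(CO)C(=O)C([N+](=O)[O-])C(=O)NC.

5

–SH on an sp³ carbon → thiol.
pendant –COOCH3: carbonyl C bonded to C and –OCH3 → ester.
C–O–C with sp³ carbons on both sides and no adjacent C=O → ether.
–C(=O)– with carbon on both sides → ketone.
C–S–C linkage → sulfide (thioether).
pendant –CH2SH → thiol.
–C(=O)– with carbon on both sides → ketone.
pendant –CH2OH on an sp³ backbone C → alcohol.
–C(=O)– with carbon on both sides → ketone.
pendant –COCH3: carbonyl C bonded to two carbons → ketone.
pendant –OC(=O)CH3: an acyloxy group → ester.
pendant –CH2OH on an sp³ backbone C → alcohol.
–C(=O)– with carbon on both sides → ketone.
–NO2 on an sp³ carbon → nitro (the N=O is not a carbonyl).
–C(=O)NHCH3: carbonyl C bonded to C and to N → amide (the N is not an amine).
Ketone appears at: CO, CO, CO, CH(COCH3), CO → 5.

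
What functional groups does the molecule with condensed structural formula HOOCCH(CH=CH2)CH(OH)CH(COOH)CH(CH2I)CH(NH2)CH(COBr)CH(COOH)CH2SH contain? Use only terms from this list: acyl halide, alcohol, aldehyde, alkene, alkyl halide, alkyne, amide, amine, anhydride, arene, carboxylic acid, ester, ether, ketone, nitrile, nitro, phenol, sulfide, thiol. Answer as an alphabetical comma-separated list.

Working along the chain:
  HOOC: –COOH: carbonyl C bonded to –OH and C → carboxylic acid (the –OH is not a separate alcohol).
  CH(CH=CH2): pendant –CH=CH2: C=C double bond → alkene.
  CH(OH): –OH on an sp³ carbon → alcohol (secondary).
  CH(COOH): pendant –COOH: carbonyl C bonded to C and –OH → carboxylic acid.
  CH(CH2I): pendant –CH2X: halogen on sp³ carbon → alkyl halide.
  CH(NH2): –NH2 on an sp³ carbon with no adjacent C=O → amine.
  CH(COBr): pendant –C(=O)X: carbonyl C bonded to C and halogen → acyl halide.
  CH(COOH): pendant –COOH: carbonyl C bonded to C and –OH → carboxylic acid.
  CH2SH: –SH on an sp³ carbon → thiol.

acyl halide, alcohol, alkene, alkyl halide, amine, carboxylic acid, thiol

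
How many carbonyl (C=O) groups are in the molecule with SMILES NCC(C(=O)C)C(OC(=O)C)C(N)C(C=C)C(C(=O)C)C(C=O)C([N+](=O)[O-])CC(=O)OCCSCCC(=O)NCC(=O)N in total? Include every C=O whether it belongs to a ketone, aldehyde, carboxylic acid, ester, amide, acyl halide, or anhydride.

CH(COCH3): ketone, 1 C=O (running total 1).
CH(OCOCH3): ester, 1 C=O (running total 2).
CH(COCH3): ketone, 1 C=O (running total 3).
CH(CHO): aldehyde, 1 C=O (running total 4).
CH2COOCH2: ester, 1 C=O (running total 5).
CH2CONHCH2: amide, 1 C=O (running total 6).
CONH2: amide, 1 C=O (running total 7).

7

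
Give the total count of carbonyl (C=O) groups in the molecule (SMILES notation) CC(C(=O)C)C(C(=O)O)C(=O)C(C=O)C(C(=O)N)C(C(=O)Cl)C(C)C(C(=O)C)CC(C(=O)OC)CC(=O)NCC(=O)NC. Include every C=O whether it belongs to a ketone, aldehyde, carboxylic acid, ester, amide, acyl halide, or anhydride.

CH(COCH3): ketone, 1 C=O (running total 1).
CH(COOH): carboxylic acid, 1 C=O (running total 2).
CO: ketone, 1 C=O (running total 3).
CH(CHO): aldehyde, 1 C=O (running total 4).
CH(CONH2): amide, 1 C=O (running total 5).
CH(COCl): acyl halide, 1 C=O (running total 6).
CH(COCH3): ketone, 1 C=O (running total 7).
CH(COOCH3): ester, 1 C=O (running total 8).
CH2CONHCH2: amide, 1 C=O (running total 9).
CONHCH3: amide, 1 C=O (running total 10).

10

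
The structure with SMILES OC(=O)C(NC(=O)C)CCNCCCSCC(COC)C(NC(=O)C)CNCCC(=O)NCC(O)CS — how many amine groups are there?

2

Working along the chain:
  HOOC: –COOH: carbonyl C bonded to –OH and C → carboxylic acid (the –OH is not a separate alcohol).
  CH(NHCOCH3): pendant –NHC(=O)CH3: N bonded to a carbonyl → amide (not amine).
  CH2NHCH2: C–N–C with sp³ carbons and no adjacent C=O → amine (secondary).
  CH2SCH2: C–S–C linkage → sulfide (thioether).
  CH(CH2OCH3): pendant –CH2OCH3: C–O–C linkage → ether.
  CH(NHCOCH3): pendant –NHC(=O)CH3: N bonded to a carbonyl → amide (not amine).
  CH2NHCH2: C–N–C with sp³ carbons and no adjacent C=O → amine (secondary).
  CH2CONHCH2: –C(=O)–N– linkage → amide (the N is not an amine).
  CH(OH): –OH on an sp³ carbon → alcohol (secondary).
  CH2SH: –SH on an sp³ carbon → thiol.
Amine appears at: CH2NHCH2, CH2NHCH2 → 2.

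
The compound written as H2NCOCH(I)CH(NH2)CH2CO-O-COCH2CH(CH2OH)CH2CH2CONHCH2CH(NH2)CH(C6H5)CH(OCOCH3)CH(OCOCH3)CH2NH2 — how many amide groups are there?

2

–C(=O)NH2: carbonyl C bonded to C and to N → amide (the N is not a separate amine).
halogen on an sp³ carbon → alkyl halide.
–NH2 on an sp³ carbon with no adjacent C=O → amine.
two acyl groups sharing one oxygen, –C(=O)–O–C(=O)– → anhydride.
pendant –CH2OH on an sp³ backbone C → alcohol.
–C(=O)–N– linkage → amide (the N is not an amine).
–NH2 on an sp³ carbon with no adjacent C=O → amine.
pendant –C6H5: benzene ring → arene.
pendant –OC(=O)CH3: an acyloxy group → ester.
pendant –OC(=O)CH3: an acyloxy group → ester.
–NH2 on an sp³ carbon with no adjacent C=O → amine.
Amide appears at: H2NCO, CH2CONHCH2 → 2.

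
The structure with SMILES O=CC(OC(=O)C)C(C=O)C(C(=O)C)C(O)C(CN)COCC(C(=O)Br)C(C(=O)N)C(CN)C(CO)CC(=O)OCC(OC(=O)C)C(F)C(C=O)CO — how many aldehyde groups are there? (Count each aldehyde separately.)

3

Working along the chain:
  OHC: terminal –CHO: carbonyl C bonded to H and C → aldehyde.
  CH(OCOCH3): pendant –OC(=O)CH3: an acyloxy group → ester.
  CH(CHO): pendant –CHO: carbonyl C bonded to C and H → aldehyde.
  CH(COCH3): pendant –COCH3: carbonyl C bonded to two carbons → ketone.
  CH(OH): –OH on an sp³ carbon → alcohol (secondary).
  CH(CH2NH2): pendant –CH2NH2: N on sp³ C, no adjacent C=O → amine.
  CH2OCH2: C–O–C with sp³ carbons on both sides and no adjacent C=O → ether.
  CH(COBr): pendant –C(=O)X: carbonyl C bonded to C and halogen → acyl halide.
  CH(CONH2): pendant –CONH2: carbonyl C bonded to C and N → amide.
  CH(CH2NH2): pendant –CH2NH2: N on sp³ C, no adjacent C=O → amine.
  CH(CH2OH): pendant –CH2OH on an sp³ backbone C → alcohol.
  CH2COOCH2: –C(=O)–O–C with C on the carbonyl side → ester.
  CH(OCOCH3): pendant –OC(=O)CH3: an acyloxy group → ester.
  CH(F): halogen on an sp³ carbon → alkyl halide.
  CH(CHO): pendant –CHO: carbonyl C bonded to C and H → aldehyde.
  CH2OH: –OH on an sp³ carbon → alcohol.
Aldehyde appears at: OHC, CH(CHO), CH(CHO) → 3.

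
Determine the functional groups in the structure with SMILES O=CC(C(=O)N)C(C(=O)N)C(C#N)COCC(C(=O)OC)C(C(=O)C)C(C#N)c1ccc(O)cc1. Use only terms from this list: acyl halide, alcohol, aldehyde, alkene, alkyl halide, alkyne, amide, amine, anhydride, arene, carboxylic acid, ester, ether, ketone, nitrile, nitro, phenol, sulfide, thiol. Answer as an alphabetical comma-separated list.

aldehyde, amide, arene, ester, ether, ketone, nitrile, phenol

terminal –CHO: carbonyl C bonded to H and C → aldehyde.
pendant –CONH2: carbonyl C bonded to C and N → amide.
pendant –CONH2: carbonyl C bonded to C and N → amide.
pendant –C≡N: nitrile.
C–O–C with sp³ carbons on both sides and no adjacent C=O → ether.
pendant –COOCH3: carbonyl C bonded to C and –OCH3 → ester.
pendant –COCH3: carbonyl C bonded to two carbons → ketone.
pendant –C≡N: nitrile.
–OH attached directly to an aromatic ring → phenol (not alcohol); the ring itself is an arene.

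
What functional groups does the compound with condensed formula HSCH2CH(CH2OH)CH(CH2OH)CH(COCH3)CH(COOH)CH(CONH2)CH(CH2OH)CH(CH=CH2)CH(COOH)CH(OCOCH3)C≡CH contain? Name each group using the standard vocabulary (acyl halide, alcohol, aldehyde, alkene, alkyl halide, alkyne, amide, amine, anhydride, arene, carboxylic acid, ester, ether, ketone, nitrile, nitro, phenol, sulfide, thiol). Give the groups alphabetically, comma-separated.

Working along the chain:
  HSCH2: –SH on an sp³ carbon → thiol.
  CH(CH2OH): pendant –CH2OH on an sp³ backbone C → alcohol.
  CH(CH2OH): pendant –CH2OH on an sp³ backbone C → alcohol.
  CH(COCH3): pendant –COCH3: carbonyl C bonded to two carbons → ketone.
  CH(COOH): pendant –COOH: carbonyl C bonded to C and –OH → carboxylic acid.
  CH(CONH2): pendant –CONH2: carbonyl C bonded to C and N → amide.
  CH(CH2OH): pendant –CH2OH on an sp³ backbone C → alcohol.
  CH(CH=CH2): pendant –CH=CH2: C=C double bond → alkene.
  CH(COOH): pendant –COOH: carbonyl C bonded to C and –OH → carboxylic acid.
  CH(OCOCH3): pendant –OC(=O)CH3: an acyloxy group → ester.
  C≡CH: C≡C triple bond → alkyne.

alcohol, alkene, alkyne, amide, carboxylic acid, ester, ketone, thiol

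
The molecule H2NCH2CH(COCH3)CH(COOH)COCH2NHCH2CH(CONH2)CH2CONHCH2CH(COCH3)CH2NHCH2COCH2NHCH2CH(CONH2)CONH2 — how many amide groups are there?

4

–NH2 on an sp³ carbon with no adjacent C=O → amine.
pendant –COCH3: carbonyl C bonded to two carbons → ketone.
pendant –COOH: carbonyl C bonded to C and –OH → carboxylic acid.
–C(=O)– with carbon on both sides → ketone.
C–N–C with sp³ carbons and no adjacent C=O → amine (secondary).
pendant –CONH2: carbonyl C bonded to C and N → amide.
–C(=O)–N– linkage → amide (the N is not an amine).
pendant –COCH3: carbonyl C bonded to two carbons → ketone.
C–N–C with sp³ carbons and no adjacent C=O → amine (secondary).
–C(=O)– with carbon on both sides → ketone.
C–N–C with sp³ carbons and no adjacent C=O → amine (secondary).
pendant –CONH2: carbonyl C bonded to C and N → amide.
–C(=O)NH2: carbonyl C bonded to C and to N → amide (the N is not a separate amine).
Amide appears at: CH(CONH2), CH2CONHCH2, CH(CONH2), CONH2 → 4.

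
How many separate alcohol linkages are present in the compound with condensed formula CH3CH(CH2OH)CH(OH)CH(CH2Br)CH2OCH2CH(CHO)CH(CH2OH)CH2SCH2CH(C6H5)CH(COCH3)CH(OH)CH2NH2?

4

Taking each segment in turn:
  CH(CH2OH): pendant –CH2OH on an sp³ backbone C → alcohol.
  CH(OH): –OH on an sp³ carbon → alcohol (secondary).
  CH(CH2Br): pendant –CH2X: halogen on sp³ carbon → alkyl halide.
  CH2OCH2: C–O–C with sp³ carbons on both sides and no adjacent C=O → ether.
  CH(CHO): pendant –CHO: carbonyl C bonded to C and H → aldehyde.
  CH(CH2OH): pendant –CH2OH on an sp³ backbone C → alcohol.
  CH2SCH2: C–S–C linkage → sulfide (thioether).
  CH(C6H5): pendant –C6H5: benzene ring → arene.
  CH(COCH3): pendant –COCH3: carbonyl C bonded to two carbons → ketone.
  CH(OH): –OH on an sp³ carbon → alcohol (secondary).
  CH2NH2: –NH2 on an sp³ carbon with no adjacent C=O → amine.
Alcohol appears at: CH(CH2OH), CH(OH), CH(CH2OH), CH(OH) → 4.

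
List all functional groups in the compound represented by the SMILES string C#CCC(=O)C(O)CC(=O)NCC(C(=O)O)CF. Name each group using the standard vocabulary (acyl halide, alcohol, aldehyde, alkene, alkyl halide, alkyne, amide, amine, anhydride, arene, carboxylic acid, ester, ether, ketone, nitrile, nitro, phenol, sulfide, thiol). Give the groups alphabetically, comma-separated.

C≡C triple bond → alkyne.
–C(=O)– with carbon on both sides → ketone.
–OH on an sp³ carbon → alcohol (secondary).
–C(=O)–N– linkage → amide (the N is not an amine).
pendant –COOH: carbonyl C bonded to C and –OH → carboxylic acid.
halogen on an sp³ carbon → alkyl halide.

alcohol, alkyl halide, alkyne, amide, carboxylic acid, ketone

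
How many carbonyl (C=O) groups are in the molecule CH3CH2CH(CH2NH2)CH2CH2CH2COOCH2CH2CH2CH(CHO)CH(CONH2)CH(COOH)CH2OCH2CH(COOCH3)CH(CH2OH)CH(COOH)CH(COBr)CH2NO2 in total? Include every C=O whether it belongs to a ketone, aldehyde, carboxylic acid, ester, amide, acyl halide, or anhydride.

7

CH2COOCH2: ester, 1 C=O (running total 1).
CH(CHO): aldehyde, 1 C=O (running total 2).
CH(CONH2): amide, 1 C=O (running total 3).
CH(COOH): carboxylic acid, 1 C=O (running total 4).
CH(COOCH3): ester, 1 C=O (running total 5).
CH(COOH): carboxylic acid, 1 C=O (running total 6).
CH(COBr): acyl halide, 1 C=O (running total 7).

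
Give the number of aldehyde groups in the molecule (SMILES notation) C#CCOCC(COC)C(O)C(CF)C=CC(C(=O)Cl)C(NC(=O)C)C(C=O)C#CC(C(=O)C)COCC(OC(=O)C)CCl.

1

Taking each segment in turn:
  HC≡C: C≡C triple bond → alkyne.
  CH2OCH2: C–O–C with sp³ carbons on both sides and no adjacent C=O → ether.
  CH(CH2OCH3): pendant –CH2OCH3: C–O–C linkage → ether.
  CH(OH): –OH on an sp³ carbon → alcohol (secondary).
  CH(CH2F): pendant –CH2X: halogen on sp³ carbon → alkyl halide.
  CH=CH: C=C double bond → alkene.
  CH(COCl): pendant –C(=O)X: carbonyl C bonded to C and halogen → acyl halide.
  CH(NHCOCH3): pendant –NHC(=O)CH3: N bonded to a carbonyl → amide (not amine).
  CH(CHO): pendant –CHO: carbonyl C bonded to C and H → aldehyde.
  C≡C: C≡C triple bond → alkyne.
  CH(COCH3): pendant –COCH3: carbonyl C bonded to two carbons → ketone.
  CH2OCH2: C–O–C with sp³ carbons on both sides and no adjacent C=O → ether.
  CH(OCOCH3): pendant –OC(=O)CH3: an acyloxy group → ester.
  CH2Cl: halogen on an sp³ carbon → alkyl halide.
Aldehyde appears at: CH(CHO) → 1.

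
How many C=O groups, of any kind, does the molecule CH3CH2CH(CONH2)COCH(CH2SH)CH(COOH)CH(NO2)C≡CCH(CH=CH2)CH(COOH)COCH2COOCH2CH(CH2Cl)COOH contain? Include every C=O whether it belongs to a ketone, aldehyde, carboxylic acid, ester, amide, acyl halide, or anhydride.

7

CH(CONH2): amide, 1 C=O (running total 1).
CO: ketone, 1 C=O (running total 2).
CH(COOH): carboxylic acid, 1 C=O (running total 3).
CH(COOH): carboxylic acid, 1 C=O (running total 4).
CO: ketone, 1 C=O (running total 5).
CH2COOCH2: ester, 1 C=O (running total 6).
COOH: carboxylic acid, 1 C=O (running total 7).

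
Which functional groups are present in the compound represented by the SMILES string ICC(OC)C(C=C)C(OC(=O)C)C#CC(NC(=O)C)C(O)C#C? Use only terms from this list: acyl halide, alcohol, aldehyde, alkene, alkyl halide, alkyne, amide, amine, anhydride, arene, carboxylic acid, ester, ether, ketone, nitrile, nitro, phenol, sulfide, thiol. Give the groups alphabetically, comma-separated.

halogen on an sp³ carbon → alkyl halide.
pendant –OCH3: C–O–C with sp³ C, no adjacent C=O → ether.
pendant –CH=CH2: C=C double bond → alkene.
pendant –OC(=O)CH3: an acyloxy group → ester.
C≡C triple bond → alkyne.
pendant –NHC(=O)CH3: N bonded to a carbonyl → amide (not amine).
–OH on an sp³ carbon → alcohol (secondary).
C≡C triple bond → alkyne.

alcohol, alkene, alkyl halide, alkyne, amide, ester, ether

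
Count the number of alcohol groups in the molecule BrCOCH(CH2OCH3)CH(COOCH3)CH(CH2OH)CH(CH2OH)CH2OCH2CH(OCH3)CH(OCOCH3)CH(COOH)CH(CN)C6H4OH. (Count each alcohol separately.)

Reading the structure from left to right:
  BrCO: –C(=O)Br: carbonyl C bonded to C and to a halogen → acyl halide (not alkyl halide).
  CH(CH2OCH3): pendant –CH2OCH3: C–O–C linkage → ether.
  CH(COOCH3): pendant –COOCH3: carbonyl C bonded to C and –OCH3 → ester.
  CH(CH2OH): pendant –CH2OH on an sp³ backbone C → alcohol.
  CH(CH2OH): pendant –CH2OH on an sp³ backbone C → alcohol.
  CH2OCH2: C–O–C with sp³ carbons on both sides and no adjacent C=O → ether.
  CH(OCH3): pendant –OCH3: C–O–C with sp³ C, no adjacent C=O → ether.
  CH(OCOCH3): pendant –OC(=O)CH3: an acyloxy group → ester.
  CH(COOH): pendant –COOH: carbonyl C bonded to C and –OH → carboxylic acid.
  CH(CN): pendant –C≡N: nitrile.
  C6H4OH: –OH attached directly to an aromatic ring → phenol (not alcohol); the ring itself is an arene.
Alcohol appears at: CH(CH2OH), CH(CH2OH) → 2.

2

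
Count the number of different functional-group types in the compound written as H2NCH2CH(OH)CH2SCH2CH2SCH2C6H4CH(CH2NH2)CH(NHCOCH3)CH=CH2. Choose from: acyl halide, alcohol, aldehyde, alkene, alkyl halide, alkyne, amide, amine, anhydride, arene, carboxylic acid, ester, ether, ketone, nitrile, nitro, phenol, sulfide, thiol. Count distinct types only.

–NH2 on an sp³ carbon with no adjacent C=O → amine.
–OH on an sp³ carbon → alcohol (secondary).
C–S–C linkage → sulfide (thioether).
C–S–C linkage → sulfide (thioether).
para-disubstituted benzene ring → arene.
pendant –CH2NH2: N on sp³ C, no adjacent C=O → amine.
pendant –NHC(=O)CH3: N bonded to a carbonyl → amide (not amine).
C=C double bond → alkene.
Distinct types present: alcohol, alkene, amide, amine, arene, sulfide.

6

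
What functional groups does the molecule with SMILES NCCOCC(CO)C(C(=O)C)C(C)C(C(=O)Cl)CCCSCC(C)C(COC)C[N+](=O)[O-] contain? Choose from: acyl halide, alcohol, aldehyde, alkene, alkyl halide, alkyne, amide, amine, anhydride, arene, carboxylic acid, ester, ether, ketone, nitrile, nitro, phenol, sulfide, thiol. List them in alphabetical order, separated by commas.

Taking each segment in turn:
  H2NCH2: –NH2 on an sp³ carbon with no adjacent C=O → amine.
  CH2OCH2: C–O–C with sp³ carbons on both sides and no adjacent C=O → ether.
  CH(CH2OH): pendant –CH2OH on an sp³ backbone C → alcohol.
  CH(COCH3): pendant –COCH3: carbonyl C bonded to two carbons → ketone.
  CH(COCl): pendant –C(=O)X: carbonyl C bonded to C and halogen → acyl halide.
  CH2SCH2: C–S–C linkage → sulfide (thioether).
  CH(CH2OCH3): pendant –CH2OCH3: C–O–C linkage → ether.
  CH2NO2: –NO2 on carbon → nitro group.

acyl halide, alcohol, amine, ether, ketone, nitro, sulfide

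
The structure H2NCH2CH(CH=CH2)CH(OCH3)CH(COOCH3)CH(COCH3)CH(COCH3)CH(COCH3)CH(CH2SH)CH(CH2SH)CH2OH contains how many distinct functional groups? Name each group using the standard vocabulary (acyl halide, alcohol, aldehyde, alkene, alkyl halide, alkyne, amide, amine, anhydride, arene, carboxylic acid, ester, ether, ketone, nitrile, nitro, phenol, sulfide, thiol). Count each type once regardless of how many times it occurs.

Reading the structure from left to right:
  H2NCH2: –NH2 on an sp³ carbon with no adjacent C=O → amine.
  CH(CH=CH2): pendant –CH=CH2: C=C double bond → alkene.
  CH(OCH3): pendant –OCH3: C–O–C with sp³ C, no adjacent C=O → ether.
  CH(COOCH3): pendant –COOCH3: carbonyl C bonded to C and –OCH3 → ester.
  CH(COCH3): pendant –COCH3: carbonyl C bonded to two carbons → ketone.
  CH(COCH3): pendant –COCH3: carbonyl C bonded to two carbons → ketone.
  CH(COCH3): pendant –COCH3: carbonyl C bonded to two carbons → ketone.
  CH(CH2SH): pendant –CH2SH → thiol.
  CH(CH2SH): pendant –CH2SH → thiol.
  CH2OH: –OH on an sp³ carbon → alcohol.
Distinct types present: alcohol, alkene, amine, ester, ether, ketone, thiol.

7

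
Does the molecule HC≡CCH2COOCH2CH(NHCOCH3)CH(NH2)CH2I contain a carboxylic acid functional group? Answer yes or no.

no

C≡C triple bond → alkyne.
–C(=O)–O–C with C on the carbonyl side → ester.
pendant –NHC(=O)CH3: N bonded to a carbonyl → amide (not amine).
–NH2 on an sp³ carbon with no adjacent C=O → amine.
halogen on an sp³ carbon → alkyl halide.
In CH2COOCH2, the acyl oxygen is bonded to carbon (–O–C), not to H, so this is an ester. In CH(NHCOCH3), the carbonyl is bonded to nitrogen, not to –OH; that is an amide.
The groups actually present are: alkyl halide, alkyne, amide, amine, ester.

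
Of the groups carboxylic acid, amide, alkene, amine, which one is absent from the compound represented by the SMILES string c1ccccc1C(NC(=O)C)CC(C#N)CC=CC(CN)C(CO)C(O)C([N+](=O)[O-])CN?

amide: present (CH(NHCOCH3) — pendant –NHC(=O)CH3: N bonded to a carbonyl → amide (not amine)).
alkene: present (CH=CH — C=C double bond → alkene).
amine: present (CH(CH2NH2) — pendant –CH2NH2: N on sp³ C, no adjacent C=O → amine).
carboxylic acid: absent. In CH(NHCOCH3), the carbonyl is bonded to nitrogen, not to –OH; that is an amide.

carboxylic acid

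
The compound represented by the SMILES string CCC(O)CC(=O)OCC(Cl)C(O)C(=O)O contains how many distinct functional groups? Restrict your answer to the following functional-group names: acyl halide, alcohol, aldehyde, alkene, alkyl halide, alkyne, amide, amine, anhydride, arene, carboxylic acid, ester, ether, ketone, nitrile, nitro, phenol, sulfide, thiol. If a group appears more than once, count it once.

Taking each segment in turn:
  CH(OH): –OH on an sp³ carbon → alcohol (secondary).
  CH2COOCH2: –C(=O)–O–C with C on the carbonyl side → ester.
  CH(Cl): halogen on an sp³ carbon → alkyl halide.
  CH(OH): –OH on an sp³ carbon → alcohol (secondary).
  COOH: –COOH: carbonyl C bonded to –OH and C → carboxylic acid (the –OH is not a separate alcohol).
Distinct types present: alcohol, alkyl halide, carboxylic acid, ester.

4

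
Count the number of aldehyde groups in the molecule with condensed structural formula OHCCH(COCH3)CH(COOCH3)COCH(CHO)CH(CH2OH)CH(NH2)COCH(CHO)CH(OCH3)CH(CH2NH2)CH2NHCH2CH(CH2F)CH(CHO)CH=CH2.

4

Taking each segment in turn:
  OHC: terminal –CHO: carbonyl C bonded to H and C → aldehyde.
  CH(COCH3): pendant –COCH3: carbonyl C bonded to two carbons → ketone.
  CH(COOCH3): pendant –COOCH3: carbonyl C bonded to C and –OCH3 → ester.
  CO: –C(=O)– with carbon on both sides → ketone.
  CH(CHO): pendant –CHO: carbonyl C bonded to C and H → aldehyde.
  CH(CH2OH): pendant –CH2OH on an sp³ backbone C → alcohol.
  CH(NH2): –NH2 on an sp³ carbon with no adjacent C=O → amine.
  CO: –C(=O)– with carbon on both sides → ketone.
  CH(CHO): pendant –CHO: carbonyl C bonded to C and H → aldehyde.
  CH(OCH3): pendant –OCH3: C–O–C with sp³ C, no adjacent C=O → ether.
  CH(CH2NH2): pendant –CH2NH2: N on sp³ C, no adjacent C=O → amine.
  CH2NHCH2: C–N–C with sp³ carbons and no adjacent C=O → amine (secondary).
  CH(CH2F): pendant –CH2X: halogen on sp³ carbon → alkyl halide.
  CH(CHO): pendant –CHO: carbonyl C bonded to C and H → aldehyde.
  CH=CH2: C=C double bond → alkene.
Aldehyde appears at: OHC, CH(CHO), CH(CHO), CH(CHO) → 4.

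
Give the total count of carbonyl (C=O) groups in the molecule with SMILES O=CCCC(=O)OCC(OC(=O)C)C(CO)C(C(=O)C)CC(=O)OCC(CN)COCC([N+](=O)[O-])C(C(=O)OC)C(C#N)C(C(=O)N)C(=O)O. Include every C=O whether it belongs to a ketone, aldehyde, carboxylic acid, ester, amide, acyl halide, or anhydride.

8

OHC: aldehyde, 1 C=O (running total 1).
CH2COOCH2: ester, 1 C=O (running total 2).
CH(OCOCH3): ester, 1 C=O (running total 3).
CH(COCH3): ketone, 1 C=O (running total 4).
CH2COOCH2: ester, 1 C=O (running total 5).
CH(COOCH3): ester, 1 C=O (running total 6).
CH(CONH2): amide, 1 C=O (running total 7).
COOH: carboxylic acid, 1 C=O (running total 8).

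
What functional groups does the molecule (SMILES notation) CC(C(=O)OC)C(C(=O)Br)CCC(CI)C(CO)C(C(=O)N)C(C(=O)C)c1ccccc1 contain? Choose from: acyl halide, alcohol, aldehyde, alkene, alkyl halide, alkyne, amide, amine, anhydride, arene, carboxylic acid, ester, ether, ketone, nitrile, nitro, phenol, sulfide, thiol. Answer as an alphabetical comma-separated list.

pendant –COOCH3: carbonyl C bonded to C and –OCH3 → ester.
pendant –C(=O)X: carbonyl C bonded to C and halogen → acyl halide.
pendant –CH2X: halogen on sp³ carbon → alkyl halide.
pendant –CH2OH on an sp³ backbone C → alcohol.
pendant –CONH2: carbonyl C bonded to C and N → amide.
pendant –COCH3: carbonyl C bonded to two carbons → ketone.
–C6H5 phenyl ring → arene.

acyl halide, alcohol, alkyl halide, amide, arene, ester, ketone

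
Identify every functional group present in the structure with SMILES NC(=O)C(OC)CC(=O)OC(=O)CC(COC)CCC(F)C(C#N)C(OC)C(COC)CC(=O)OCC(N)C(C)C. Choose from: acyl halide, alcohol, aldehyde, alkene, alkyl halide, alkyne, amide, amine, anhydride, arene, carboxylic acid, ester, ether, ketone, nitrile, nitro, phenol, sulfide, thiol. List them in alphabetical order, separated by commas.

alkyl halide, amide, amine, anhydride, ester, ether, nitrile

Reading the structure from left to right:
  H2NCO: –C(=O)NH2: carbonyl C bonded to C and to N → amide (the N is not a separate amine).
  CH(OCH3): pendant –OCH3: C–O–C with sp³ C, no adjacent C=O → ether.
  CH2CO-O-COCH2: two acyl groups sharing one oxygen, –C(=O)–O–C(=O)– → anhydride.
  CH(CH2OCH3): pendant –CH2OCH3: C–O–C linkage → ether.
  CH(F): halogen on an sp³ carbon → alkyl halide.
  CH(CN): pendant –C≡N: nitrile.
  CH(OCH3): pendant –OCH3: C–O–C with sp³ C, no adjacent C=O → ether.
  CH(CH2OCH3): pendant –CH2OCH3: C–O–C linkage → ether.
  CH2COOCH2: –C(=O)–O–C with C on the carbonyl side → ester.
  CH(NH2): –NH2 on an sp³ carbon with no adjacent C=O → amine.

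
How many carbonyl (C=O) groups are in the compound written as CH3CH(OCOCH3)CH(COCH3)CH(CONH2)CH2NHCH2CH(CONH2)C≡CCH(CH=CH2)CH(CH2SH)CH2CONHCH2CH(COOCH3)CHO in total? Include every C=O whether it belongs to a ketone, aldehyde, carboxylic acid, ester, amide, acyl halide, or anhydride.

7

CH(OCOCH3): ester, 1 C=O (running total 1).
CH(COCH3): ketone, 1 C=O (running total 2).
CH(CONH2): amide, 1 C=O (running total 3).
CH(CONH2): amide, 1 C=O (running total 4).
CH2CONHCH2: amide, 1 C=O (running total 5).
CH(COOCH3): ester, 1 C=O (running total 6).
CHO: aldehyde, 1 C=O (running total 7).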